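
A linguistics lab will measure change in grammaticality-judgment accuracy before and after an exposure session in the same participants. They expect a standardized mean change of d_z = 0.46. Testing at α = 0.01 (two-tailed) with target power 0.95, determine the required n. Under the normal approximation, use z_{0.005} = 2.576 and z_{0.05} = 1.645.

For a paired (one-sample on differences) test: n = ((z_{α/2} + z_β) / d)².
z_{α/2} + z_β = 2.576 + 1.645 = 4.221.
n = (4.221 / 0.46)² = 9.176² = 84.20.
Round up.

n = 85 pairs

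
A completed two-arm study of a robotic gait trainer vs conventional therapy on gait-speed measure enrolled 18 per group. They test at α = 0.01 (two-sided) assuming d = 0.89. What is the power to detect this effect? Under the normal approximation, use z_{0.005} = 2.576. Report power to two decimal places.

For two equal groups, power = Φ(d·√(n/2) − z_{α/2}).
d·√(n/2) = 0.89 × √(18/2) = 0.89 × 3.000 = 2.670.
z_β = 2.670 − 2.576 = 0.094.
Power = Φ(0.094) = 0.537.

power ≈ 0.54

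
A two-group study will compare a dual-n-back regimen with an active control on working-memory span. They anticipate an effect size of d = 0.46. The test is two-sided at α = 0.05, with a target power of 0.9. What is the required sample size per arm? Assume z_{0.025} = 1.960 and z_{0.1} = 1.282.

For two independent groups with equal n: n = 2·((z_{α/2} + z_β) / d)².
z_{α/2} + z_β = 1.960 + 1.282 = 3.242.
n = 2 × (3.242 / 0.46)² = 2 × 7.048² = 2 × 49.67 = 99.3.
Round up to the next whole participant.

n = 100 per group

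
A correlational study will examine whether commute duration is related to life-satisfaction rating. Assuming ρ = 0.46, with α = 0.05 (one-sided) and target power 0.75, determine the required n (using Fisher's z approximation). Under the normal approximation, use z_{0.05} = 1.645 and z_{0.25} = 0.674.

Fisher's z: C = ½·ln((1+r)/(1−r)) = ½·ln(2.7037) = 0.4973.
n = ((z_{α} + z_β)/C)² + 3.
(1.645 + 0.674) / 0.4973 = 2.319 / 0.4973 = 4.663.
n = 4.663² + 3 = 21.75 + 3 = 24.7.
Round up.

n = 25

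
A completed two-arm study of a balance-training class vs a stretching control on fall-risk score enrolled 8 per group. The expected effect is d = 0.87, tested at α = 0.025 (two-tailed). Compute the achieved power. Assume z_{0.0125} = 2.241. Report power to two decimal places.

power ≈ 0.31

For two equal groups, power = Φ(d·√(n/2) − z_{α/2}).
d·√(n/2) = 0.87 × √(8/2) = 0.87 × 2.000 = 1.740.
z_β = 1.740 − 2.241 = -0.501.
Power = Φ(-0.501) = 0.308.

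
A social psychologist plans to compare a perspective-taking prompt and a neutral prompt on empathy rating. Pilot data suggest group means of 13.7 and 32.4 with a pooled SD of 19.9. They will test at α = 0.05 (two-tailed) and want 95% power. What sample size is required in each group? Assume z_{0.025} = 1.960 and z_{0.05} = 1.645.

n = 30 per group

Cohen's d = |M₁ − M₂| / SD_pooled = |13.7 − 32.4| / 19.9 = 18.7 / 19.9 = 0.940.
For two independent groups with equal n: n = 2·((z_{α/2} + z_β) / d)².
z_{α/2} + z_β = 1.960 + 1.645 = 3.605.
n = 2 × (3.605 / 0.940)² = 2 × 3.835² = 2 × 14.71 = 29.4.
Round up to the next whole participant.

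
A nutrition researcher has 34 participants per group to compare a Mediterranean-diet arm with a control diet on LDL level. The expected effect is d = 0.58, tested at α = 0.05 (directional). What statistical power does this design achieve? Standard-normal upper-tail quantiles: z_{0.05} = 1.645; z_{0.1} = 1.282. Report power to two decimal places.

For two equal groups, power = Φ(d·√(n/2) − z_{α}).
d·√(n/2) = 0.58 × √(34/2) = 0.58 × 4.123 = 2.391.
z_β = 2.391 − 1.645 = 0.746.
Power = Φ(0.746) = 0.772.

power ≈ 0.77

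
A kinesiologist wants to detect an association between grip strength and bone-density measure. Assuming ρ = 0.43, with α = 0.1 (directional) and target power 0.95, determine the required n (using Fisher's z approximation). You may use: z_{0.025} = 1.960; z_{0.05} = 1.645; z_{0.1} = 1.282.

Fisher's z: C = ½·ln((1+r)/(1−r)) = ½·ln(2.5088) = 0.4599.
n = ((z_{α} + z_β)/C)² + 3.
(1.282 + 1.645) / 0.4599 = 2.927 / 0.4599 = 6.364.
n = 6.364² + 3 = 40.51 + 3 = 43.5.
Round up.

n = 44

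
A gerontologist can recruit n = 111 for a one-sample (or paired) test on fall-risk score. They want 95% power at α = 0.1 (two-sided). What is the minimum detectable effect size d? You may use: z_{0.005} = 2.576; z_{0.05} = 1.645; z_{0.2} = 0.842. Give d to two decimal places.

For a single sample (or paired design) of n = 111: d_min = (z_{α/2} + z_β)/√n.
z-sum = 1.645 + 1.645 = 3.290.
d_min = 3.290 / √111 = 3.290 / 10.536 = 0.312.

d_min ≈ 0.31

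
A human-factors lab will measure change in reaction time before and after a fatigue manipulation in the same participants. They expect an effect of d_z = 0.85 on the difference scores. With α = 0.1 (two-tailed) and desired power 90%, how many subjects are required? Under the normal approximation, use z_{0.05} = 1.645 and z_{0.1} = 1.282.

n = 12 pairs

For a paired (one-sample on differences) test: n = ((z_{α/2} + z_β) / d)².
z_{α/2} + z_β = 1.645 + 1.282 = 2.927.
n = (2.927 / 0.85)² = 3.444² = 11.86.
Round up.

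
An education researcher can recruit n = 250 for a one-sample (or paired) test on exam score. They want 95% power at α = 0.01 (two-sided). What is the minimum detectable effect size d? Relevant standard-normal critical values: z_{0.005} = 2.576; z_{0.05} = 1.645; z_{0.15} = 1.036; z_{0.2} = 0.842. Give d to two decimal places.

For a single sample (or paired design) of n = 250: d_min = (z_{α/2} + z_β)/√n.
z-sum = 2.576 + 1.645 = 4.221.
d_min = 4.221 / √250 = 4.221 / 15.811 = 0.267.

d_min ≈ 0.27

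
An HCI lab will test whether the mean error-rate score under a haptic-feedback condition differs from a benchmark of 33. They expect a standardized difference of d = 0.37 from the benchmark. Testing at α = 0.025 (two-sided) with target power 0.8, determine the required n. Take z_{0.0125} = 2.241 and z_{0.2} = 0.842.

For a one-sample test: n = ((z_{α/2} + z_β) / d)².
z_{α/2} + z_β = 2.241 + 0.842 = 3.083.
n = (3.083 / 0.37)² = 8.332² = 69.43.
Round up.

n = 70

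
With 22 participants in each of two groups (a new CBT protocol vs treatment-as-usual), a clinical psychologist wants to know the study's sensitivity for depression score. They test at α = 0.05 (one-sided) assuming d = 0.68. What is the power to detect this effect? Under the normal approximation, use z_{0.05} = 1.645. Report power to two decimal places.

power ≈ 0.73

For two equal groups, power = Φ(d·√(n/2) − z_{α}).
d·√(n/2) = 0.68 × √(22/2) = 0.68 × 3.317 = 2.255.
z_β = 2.255 − 1.645 = 0.610.
Power = Φ(0.610) = 0.729.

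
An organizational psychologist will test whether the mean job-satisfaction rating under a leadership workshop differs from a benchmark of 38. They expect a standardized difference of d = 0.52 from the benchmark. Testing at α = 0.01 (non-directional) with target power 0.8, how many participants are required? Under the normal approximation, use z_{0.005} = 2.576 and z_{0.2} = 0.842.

n = 44

For a one-sample test: n = ((z_{α/2} + z_β) / d)².
z_{α/2} + z_β = 2.576 + 0.842 = 3.418.
n = (3.418 / 0.52)² = 6.573² = 43.21.
Round up.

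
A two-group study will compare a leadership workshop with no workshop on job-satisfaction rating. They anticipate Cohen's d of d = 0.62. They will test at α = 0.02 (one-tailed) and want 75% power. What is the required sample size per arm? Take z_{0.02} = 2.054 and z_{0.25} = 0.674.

For two independent groups with equal n: n = 2·((z_{α} + z_β) / d)².
z_{α} + z_β = 2.054 + 0.674 = 2.728.
n = 2 × (2.728 / 0.62)² = 2 × 4.400² = 2 × 19.36 = 38.7.
Round up to the next whole participant.

n = 39 per group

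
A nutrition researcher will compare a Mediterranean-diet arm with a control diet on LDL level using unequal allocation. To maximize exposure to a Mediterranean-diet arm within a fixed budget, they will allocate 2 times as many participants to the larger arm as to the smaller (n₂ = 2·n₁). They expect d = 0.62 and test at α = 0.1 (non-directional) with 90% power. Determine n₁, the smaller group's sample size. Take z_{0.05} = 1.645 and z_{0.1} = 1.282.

n₁ = 34

With allocation ratio k = n₂/n₁ = 2, Var(x̄₁−x̄₂) = σ²(1/n₁ + 1/(k·n₁)) = σ²·(k+1)/(k·n₁).
So n₁ = (1 + 1/k)·((z_{α/2} + z_β)/d)² = 1.500 × (2.927/0.62)².
n₁ = 1.500 × 22.29 = 33.4.
Round up: n₁ = 34, giving n₂ = 2 × 34 = 68.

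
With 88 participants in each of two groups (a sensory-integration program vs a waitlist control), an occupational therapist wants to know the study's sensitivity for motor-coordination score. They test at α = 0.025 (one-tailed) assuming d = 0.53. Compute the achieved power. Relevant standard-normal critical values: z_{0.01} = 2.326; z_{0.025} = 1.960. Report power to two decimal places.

power ≈ 0.94

For two equal groups, power = Φ(d·√(n/2) − z_{α}).
d·√(n/2) = 0.53 × √(88/2) = 0.53 × 6.633 = 3.516.
z_β = 3.516 − 1.960 = 1.556.
Power = Φ(1.556) = 0.940.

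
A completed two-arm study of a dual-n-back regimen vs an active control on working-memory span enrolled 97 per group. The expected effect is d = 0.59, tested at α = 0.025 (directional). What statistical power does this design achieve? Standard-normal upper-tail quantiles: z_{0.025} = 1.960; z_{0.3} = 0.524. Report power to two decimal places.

For two equal groups, power = Φ(d·√(n/2) − z_{α}).
d·√(n/2) = 0.59 × √(97/2) = 0.59 × 6.964 = 4.109.
z_β = 4.109 − 1.960 = 2.149.
Power = Φ(2.149) = 0.984.

power ≈ 0.98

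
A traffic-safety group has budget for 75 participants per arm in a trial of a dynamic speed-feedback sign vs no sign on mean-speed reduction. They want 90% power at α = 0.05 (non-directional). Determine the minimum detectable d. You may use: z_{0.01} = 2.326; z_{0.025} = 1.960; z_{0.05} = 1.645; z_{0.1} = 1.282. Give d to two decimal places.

d_min ≈ 0.53

For two independent groups of n = 75 each: d_min = (z_{α/2} + z_β)·√(2/n).
z-sum = 1.960 + 1.282 = 3.242.
d_min = 3.242 × √(2/75) = 3.242 × 0.1633 = 0.529.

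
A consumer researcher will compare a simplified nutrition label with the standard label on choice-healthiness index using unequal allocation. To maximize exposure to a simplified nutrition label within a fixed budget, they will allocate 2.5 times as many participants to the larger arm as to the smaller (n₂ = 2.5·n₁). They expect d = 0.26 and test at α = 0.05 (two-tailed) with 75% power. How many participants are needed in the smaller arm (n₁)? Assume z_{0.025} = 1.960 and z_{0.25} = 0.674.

With allocation ratio k = n₂/n₁ = 2.5, Var(x̄₁−x̄₂) = σ²(1/n₁ + 1/(k·n₁)) = σ²·(k+1)/(k·n₁).
So n₁ = (1 + 1/k)·((z_{α/2} + z_β)/d)² = 1.400 × (2.634/0.26)².
n₁ = 1.400 × 102.63 = 143.7.
Round up: n₁ = 144, giving n₂ = 2.5 × 144 = 360.

n₁ = 144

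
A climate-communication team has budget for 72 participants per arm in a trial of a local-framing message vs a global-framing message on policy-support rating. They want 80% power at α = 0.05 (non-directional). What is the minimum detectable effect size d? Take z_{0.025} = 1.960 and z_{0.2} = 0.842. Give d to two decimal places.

d_min ≈ 0.47

For two independent groups of n = 72 each: d_min = (z_{α/2} + z_β)·√(2/n).
z-sum = 1.960 + 0.842 = 2.802.
d_min = 2.802 × √(2/72) = 2.802 × 0.1667 = 0.467.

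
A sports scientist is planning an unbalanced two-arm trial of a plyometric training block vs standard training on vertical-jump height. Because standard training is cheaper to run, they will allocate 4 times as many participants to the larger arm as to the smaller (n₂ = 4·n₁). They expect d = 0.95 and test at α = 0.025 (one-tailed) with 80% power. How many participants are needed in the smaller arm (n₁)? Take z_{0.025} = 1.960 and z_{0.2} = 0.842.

n₁ = 11

With allocation ratio k = n₂/n₁ = 4, Var(x̄₁−x̄₂) = σ²(1/n₁ + 1/(k·n₁)) = σ²·(k+1)/(k·n₁).
So n₁ = (1 + 1/k)·((z_{α} + z_β)/d)² = 1.250 × (2.802/0.95)².
n₁ = 1.250 × 8.70 = 10.9.
Round up: n₁ = 11, giving n₂ = 4 × 11 = 44.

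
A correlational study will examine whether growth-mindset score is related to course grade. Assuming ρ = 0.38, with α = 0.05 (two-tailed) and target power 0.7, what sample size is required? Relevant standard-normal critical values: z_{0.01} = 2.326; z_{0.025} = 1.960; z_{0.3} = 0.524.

n = 42

Fisher's z: C = ½·ln((1+r)/(1−r)) = ½·ln(2.2258) = 0.4001.
n = ((z_{α/2} + z_β)/C)² + 3.
(1.960 + 0.524) / 0.4001 = 2.484 / 0.4001 = 6.208.
n = 6.208² + 3 = 38.54 + 3 = 41.5.
Round up.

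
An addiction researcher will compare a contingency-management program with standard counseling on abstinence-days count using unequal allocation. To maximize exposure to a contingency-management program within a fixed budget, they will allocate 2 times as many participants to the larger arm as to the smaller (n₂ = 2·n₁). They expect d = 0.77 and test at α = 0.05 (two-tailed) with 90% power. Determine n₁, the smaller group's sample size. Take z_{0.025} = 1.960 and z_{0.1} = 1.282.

n₁ = 27

With allocation ratio k = n₂/n₁ = 2, Var(x̄₁−x̄₂) = σ²(1/n₁ + 1/(k·n₁)) = σ²·(k+1)/(k·n₁).
So n₁ = (1 + 1/k)·((z_{α/2} + z_β)/d)² = 1.500 × (3.242/0.77)².
n₁ = 1.500 × 17.73 = 26.6.
Round up: n₁ = 27, giving n₂ = 2 × 27 = 54.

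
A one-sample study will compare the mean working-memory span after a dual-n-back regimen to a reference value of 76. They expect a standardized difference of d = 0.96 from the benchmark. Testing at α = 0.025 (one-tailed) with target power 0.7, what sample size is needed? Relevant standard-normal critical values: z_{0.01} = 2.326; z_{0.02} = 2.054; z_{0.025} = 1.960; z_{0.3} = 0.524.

For a one-sample test: n = ((z_{α} + z_β) / d)².
z_{α} + z_β = 1.960 + 0.524 = 2.484.
n = (2.484 / 0.96)² = 2.587² = 6.70.
Round up.

n = 7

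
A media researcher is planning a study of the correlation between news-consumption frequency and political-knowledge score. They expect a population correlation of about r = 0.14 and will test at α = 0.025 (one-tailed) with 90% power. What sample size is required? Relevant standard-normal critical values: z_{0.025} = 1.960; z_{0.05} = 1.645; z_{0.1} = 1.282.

Fisher's z: C = ½·ln((1+r)/(1−r)) = ½·ln(1.3256) = 0.1409.
n = ((z_{α} + z_β)/C)² + 3.
(1.960 + 1.282) / 0.1409 = 3.242 / 0.1409 = 23.009.
n = 23.009² + 3 = 529.42 + 3 = 532.4.
Round up.

n = 533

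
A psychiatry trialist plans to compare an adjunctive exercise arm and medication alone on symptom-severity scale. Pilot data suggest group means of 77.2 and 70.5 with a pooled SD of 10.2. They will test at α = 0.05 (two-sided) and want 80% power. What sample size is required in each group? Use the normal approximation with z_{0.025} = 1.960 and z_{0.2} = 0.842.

n = 37 per group

Cohen's d = |M₁ − M₂| / SD_pooled = |77.2 − 70.5| / 10.2 = 6.7 / 10.2 = 0.657.
For two independent groups with equal n: n = 2·((z_{α/2} + z_β) / d)².
z_{α/2} + z_β = 1.960 + 0.842 = 2.802.
n = 2 × (2.802 / 0.657)² = 2 × 4.265² = 2 × 18.19 = 36.4.
Round up to the next whole participant.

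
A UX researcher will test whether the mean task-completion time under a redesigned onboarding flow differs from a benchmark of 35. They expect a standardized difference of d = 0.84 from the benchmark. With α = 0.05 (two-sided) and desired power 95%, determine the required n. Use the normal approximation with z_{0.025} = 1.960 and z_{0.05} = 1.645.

For a one-sample test: n = ((z_{α/2} + z_β) / d)².
z_{α/2} + z_β = 1.960 + 1.645 = 3.605.
n = (3.605 / 0.84)² = 4.292² = 18.42.
Round up.

n = 19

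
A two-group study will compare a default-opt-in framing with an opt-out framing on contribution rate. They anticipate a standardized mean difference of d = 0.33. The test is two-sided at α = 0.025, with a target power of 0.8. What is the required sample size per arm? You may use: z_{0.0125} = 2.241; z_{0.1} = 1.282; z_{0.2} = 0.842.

For two independent groups with equal n: n = 2·((z_{α/2} + z_β) / d)².
z_{α/2} + z_β = 2.241 + 0.842 = 3.083.
n = 2 × (3.083 / 0.33)² = 2 × 9.342² = 2 × 87.28 = 174.6.
Round up to the next whole participant.

n = 175 per group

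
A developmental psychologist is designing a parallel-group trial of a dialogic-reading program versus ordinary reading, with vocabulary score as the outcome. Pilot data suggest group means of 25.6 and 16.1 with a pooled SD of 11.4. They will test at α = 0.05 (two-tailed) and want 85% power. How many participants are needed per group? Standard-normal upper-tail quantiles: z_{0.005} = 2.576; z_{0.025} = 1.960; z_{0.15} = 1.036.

n = 26 per group

Cohen's d = |M₁ − M₂| / SD_pooled = |25.6 − 16.1| / 11.4 = 9.5 / 11.4 = 0.833.
For two independent groups with equal n: n = 2·((z_{α/2} + z_β) / d)².
z_{α/2} + z_β = 1.960 + 1.036 = 2.996.
n = 2 × (2.996 / 0.833)² = 2 × 3.597² = 2 × 12.94 = 25.9.
Round up to the next whole participant.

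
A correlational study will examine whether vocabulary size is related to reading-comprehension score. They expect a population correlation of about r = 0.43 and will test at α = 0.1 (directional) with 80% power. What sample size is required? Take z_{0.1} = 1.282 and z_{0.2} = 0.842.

Fisher's z: C = ½·ln((1+r)/(1−r)) = ½·ln(2.5088) = 0.4599.
n = ((z_{α} + z_β)/C)² + 3.
(1.282 + 0.842) / 0.4599 = 2.124 / 0.4599 = 4.618.
n = 4.618² + 3 = 21.33 + 3 = 24.3.
Round up.

n = 25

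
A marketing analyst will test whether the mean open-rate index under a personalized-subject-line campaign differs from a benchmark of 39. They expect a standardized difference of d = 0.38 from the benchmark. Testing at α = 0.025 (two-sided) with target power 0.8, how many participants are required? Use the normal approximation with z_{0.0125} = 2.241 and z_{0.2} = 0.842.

For a one-sample test: n = ((z_{α/2} + z_β) / d)².
z_{α/2} + z_β = 2.241 + 0.842 = 3.083.
n = (3.083 / 0.38)² = 8.113² = 65.82.
Round up.

n = 66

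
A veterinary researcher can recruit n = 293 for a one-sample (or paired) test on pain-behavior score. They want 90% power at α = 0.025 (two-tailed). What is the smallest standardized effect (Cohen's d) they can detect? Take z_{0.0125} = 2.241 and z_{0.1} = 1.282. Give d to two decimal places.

For a single sample (or paired design) of n = 293: d_min = (z_{α/2} + z_β)/√n.
z-sum = 2.241 + 1.282 = 3.523.
d_min = 3.523 / √293 = 3.523 / 17.117 = 0.206.

d_min ≈ 0.21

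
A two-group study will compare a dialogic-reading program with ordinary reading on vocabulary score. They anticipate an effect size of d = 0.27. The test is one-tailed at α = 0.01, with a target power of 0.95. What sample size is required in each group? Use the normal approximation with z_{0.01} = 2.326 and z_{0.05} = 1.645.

n = 433 per group

For two independent groups with equal n: n = 2·((z_{α} + z_β) / d)².
z_{α} + z_β = 2.326 + 1.645 = 3.971.
n = 2 × (3.971 / 0.27)² = 2 × 14.707² = 2 × 216.31 = 432.6.
Round up to the next whole participant.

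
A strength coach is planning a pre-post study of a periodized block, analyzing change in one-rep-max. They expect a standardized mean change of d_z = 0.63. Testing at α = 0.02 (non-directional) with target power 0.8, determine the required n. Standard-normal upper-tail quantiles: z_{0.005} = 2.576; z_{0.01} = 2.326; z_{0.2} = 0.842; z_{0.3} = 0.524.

n = 26 pairs

For a paired (one-sample on differences) test: n = ((z_{α/2} + z_β) / d)².
z_{α/2} + z_β = 2.326 + 0.842 = 3.168.
n = (3.168 / 0.63)² = 5.029² = 25.29.
Round up.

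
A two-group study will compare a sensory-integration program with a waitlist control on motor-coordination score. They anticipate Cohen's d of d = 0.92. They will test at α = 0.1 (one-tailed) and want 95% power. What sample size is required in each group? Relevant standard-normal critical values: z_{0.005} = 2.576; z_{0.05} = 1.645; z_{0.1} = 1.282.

For two independent groups with equal n: n = 2·((z_{α} + z_β) / d)².
z_{α} + z_β = 1.282 + 1.645 = 2.927.
n = 2 × (2.927 / 0.92)² = 2 × 3.182² = 2 × 10.12 = 20.2.
Round up to the next whole participant.

n = 21 per group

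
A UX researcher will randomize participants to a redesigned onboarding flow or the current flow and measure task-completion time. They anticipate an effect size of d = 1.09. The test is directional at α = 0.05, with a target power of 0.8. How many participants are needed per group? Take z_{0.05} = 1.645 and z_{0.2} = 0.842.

For two independent groups with equal n: n = 2·((z_{α} + z_β) / d)².
z_{α} + z_β = 1.645 + 0.842 = 2.487.
n = 2 × (2.487 / 1.09)² = 2 × 2.282² = 2 × 5.21 = 10.4.
Round up to the next whole participant.

n = 11 per group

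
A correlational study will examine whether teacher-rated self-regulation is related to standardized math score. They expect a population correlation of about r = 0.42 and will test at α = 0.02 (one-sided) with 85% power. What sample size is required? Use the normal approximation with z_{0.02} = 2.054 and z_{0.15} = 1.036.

Fisher's z: C = ½·ln((1+r)/(1−r)) = ½·ln(2.4483) = 0.4477.
n = ((z_{α} + z_β)/C)² + 3.
(2.054 + 1.036) / 0.4477 = 3.090 / 0.4477 = 6.902.
n = 6.902² + 3 = 47.64 + 3 = 50.6.
Round up.

n = 51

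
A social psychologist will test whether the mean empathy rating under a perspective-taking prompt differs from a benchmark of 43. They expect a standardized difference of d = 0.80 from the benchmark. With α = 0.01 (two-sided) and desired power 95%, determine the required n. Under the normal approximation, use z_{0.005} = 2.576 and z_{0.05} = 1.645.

For a one-sample test: n = ((z_{α/2} + z_β) / d)².
z_{α/2} + z_β = 2.576 + 1.645 = 4.221.
n = (4.221 / 0.80)² = 5.276² = 27.84.
Round up.

n = 28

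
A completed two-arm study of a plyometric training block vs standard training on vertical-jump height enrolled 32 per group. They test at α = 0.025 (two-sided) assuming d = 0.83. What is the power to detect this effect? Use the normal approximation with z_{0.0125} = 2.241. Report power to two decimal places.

power ≈ 0.86

For two equal groups, power = Φ(d·√(n/2) − z_{α/2}).
d·√(n/2) = 0.83 × √(32/2) = 0.83 × 4.000 = 3.320.
z_β = 3.320 − 2.241 = 1.079.
Power = Φ(1.079) = 0.860.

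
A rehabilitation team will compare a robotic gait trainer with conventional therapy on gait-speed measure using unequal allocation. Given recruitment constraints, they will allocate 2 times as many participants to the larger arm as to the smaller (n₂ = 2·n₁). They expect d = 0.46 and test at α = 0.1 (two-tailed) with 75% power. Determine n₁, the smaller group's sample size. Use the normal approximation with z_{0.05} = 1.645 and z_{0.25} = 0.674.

n₁ = 39

With allocation ratio k = n₂/n₁ = 2, Var(x̄₁−x̄₂) = σ²(1/n₁ + 1/(k·n₁)) = σ²·(k+1)/(k·n₁).
So n₁ = (1 + 1/k)·((z_{α/2} + z_β)/d)² = 1.500 × (2.319/0.46)².
n₁ = 1.500 × 25.41 = 38.1.
Round up: n₁ = 39, giving n₂ = 2 × 39 = 78.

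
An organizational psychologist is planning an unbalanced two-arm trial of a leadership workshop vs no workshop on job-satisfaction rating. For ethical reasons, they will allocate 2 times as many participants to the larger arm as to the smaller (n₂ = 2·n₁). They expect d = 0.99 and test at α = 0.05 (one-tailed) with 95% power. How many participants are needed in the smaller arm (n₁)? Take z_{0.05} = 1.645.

With allocation ratio k = n₂/n₁ = 2, Var(x̄₁−x̄₂) = σ²(1/n₁ + 1/(k·n₁)) = σ²·(k+1)/(k·n₁).
So n₁ = (1 + 1/k)·((z_{α} + z_β)/d)² = 1.500 × (3.290/0.99)².
n₁ = 1.500 × 11.04 = 16.6.
Round up: n₁ = 17, giving n₂ = 2 × 17 = 34.

n₁ = 17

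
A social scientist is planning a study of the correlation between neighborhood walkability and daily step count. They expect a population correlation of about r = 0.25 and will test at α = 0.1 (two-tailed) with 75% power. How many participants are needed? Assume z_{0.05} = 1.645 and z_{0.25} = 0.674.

Fisher's z: C = ½·ln((1+r)/(1−r)) = ½·ln(1.6667) = 0.2554.
n = ((z_{α/2} + z_β)/C)² + 3.
(1.645 + 0.674) / 0.2554 = 2.319 / 0.2554 = 9.080.
n = 9.080² + 3 = 82.44 + 3 = 85.4.
Round up.

n = 86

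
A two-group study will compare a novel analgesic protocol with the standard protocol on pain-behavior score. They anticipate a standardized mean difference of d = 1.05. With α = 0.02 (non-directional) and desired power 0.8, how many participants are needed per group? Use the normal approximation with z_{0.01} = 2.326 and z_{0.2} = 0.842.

For two independent groups with equal n: n = 2·((z_{α/2} + z_β) / d)².
z_{α/2} + z_β = 2.326 + 0.842 = 3.168.
n = 2 × (3.168 / 1.05)² = 2 × 3.017² = 2 × 9.10 = 18.2.
Round up to the next whole participant.

n = 19 per group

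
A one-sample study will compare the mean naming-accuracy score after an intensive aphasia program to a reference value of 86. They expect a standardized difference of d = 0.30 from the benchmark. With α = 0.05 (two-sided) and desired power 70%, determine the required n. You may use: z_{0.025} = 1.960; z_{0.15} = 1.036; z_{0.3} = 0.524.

For a one-sample test: n = ((z_{α/2} + z_β) / d)².
z_{α/2} + z_β = 1.960 + 0.524 = 2.484.
n = (2.484 / 0.30)² = 8.280² = 68.56.
Round up.

n = 69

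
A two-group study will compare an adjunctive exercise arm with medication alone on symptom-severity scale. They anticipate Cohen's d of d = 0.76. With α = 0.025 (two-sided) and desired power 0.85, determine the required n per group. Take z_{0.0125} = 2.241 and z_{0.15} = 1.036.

n = 38 per group

For two independent groups with equal n: n = 2·((z_{α/2} + z_β) / d)².
z_{α/2} + z_β = 2.241 + 1.036 = 3.277.
n = 2 × (3.277 / 0.76)² = 2 × 4.312² = 2 × 18.59 = 37.2.
Round up to the next whole participant.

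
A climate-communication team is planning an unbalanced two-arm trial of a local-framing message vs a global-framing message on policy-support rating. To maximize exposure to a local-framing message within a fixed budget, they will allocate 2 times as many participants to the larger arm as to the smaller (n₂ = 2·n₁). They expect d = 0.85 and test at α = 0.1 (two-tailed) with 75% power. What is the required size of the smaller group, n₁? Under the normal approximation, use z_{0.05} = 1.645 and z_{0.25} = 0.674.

With allocation ratio k = n₂/n₁ = 2, Var(x̄₁−x̄₂) = σ²(1/n₁ + 1/(k·n₁)) = σ²·(k+1)/(k·n₁).
So n₁ = (1 + 1/k)·((z_{α/2} + z_β)/d)² = 1.500 × (2.319/0.85)².
n₁ = 1.500 × 7.44 = 11.2.
Round up: n₁ = 12, giving n₂ = 2 × 12 = 24.

n₁ = 12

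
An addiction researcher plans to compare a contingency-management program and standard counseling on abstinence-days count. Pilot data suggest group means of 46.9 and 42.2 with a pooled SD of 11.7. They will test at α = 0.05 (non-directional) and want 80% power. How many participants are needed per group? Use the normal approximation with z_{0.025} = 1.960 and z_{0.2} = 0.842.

n = 98 per group

Cohen's d = |M₁ − M₂| / SD_pooled = |46.9 − 42.2| / 11.7 = 4.7 / 11.7 = 0.402.
For two independent groups with equal n: n = 2·((z_{α/2} + z_β) / d)².
z_{α/2} + z_β = 1.960 + 0.842 = 2.802.
n = 2 × (2.802 / 0.402)² = 2 × 6.970² = 2 × 48.58 = 97.2.
Round up to the next whole participant.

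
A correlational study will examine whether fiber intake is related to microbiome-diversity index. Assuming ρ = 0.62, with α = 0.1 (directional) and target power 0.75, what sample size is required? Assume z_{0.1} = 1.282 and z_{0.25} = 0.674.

Fisher's z: C = ½·ln((1+r)/(1−r)) = ½·ln(4.2632) = 0.7250.
n = ((z_{α} + z_β)/C)² + 3.
(1.282 + 0.674) / 0.7250 = 1.956 / 0.7250 = 2.698.
n = 2.698² + 3 = 7.28 + 3 = 10.3.
Round up.

n = 11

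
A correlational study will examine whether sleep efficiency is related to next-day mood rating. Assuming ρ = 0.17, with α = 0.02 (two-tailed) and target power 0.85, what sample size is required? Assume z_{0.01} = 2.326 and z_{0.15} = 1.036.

Fisher's z: C = ½·ln((1+r)/(1−r)) = ½·ln(1.4096) = 0.1717.
n = ((z_{α/2} + z_β)/C)² + 3.
(2.326 + 1.036) / 0.1717 = 3.362 / 0.1717 = 19.581.
n = 19.581² + 3 = 383.40 + 3 = 386.4.
Round up.

n = 387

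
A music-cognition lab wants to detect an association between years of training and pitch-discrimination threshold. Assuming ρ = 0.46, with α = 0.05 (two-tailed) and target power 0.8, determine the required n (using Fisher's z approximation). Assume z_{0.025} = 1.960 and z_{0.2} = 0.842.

n = 35

Fisher's z: C = ½·ln((1+r)/(1−r)) = ½·ln(2.7037) = 0.4973.
n = ((z_{α/2} + z_β)/C)² + 3.
(1.960 + 0.842) / 0.4973 = 2.802 / 0.4973 = 5.634.
n = 5.634² + 3 = 31.75 + 3 = 34.7.
Round up.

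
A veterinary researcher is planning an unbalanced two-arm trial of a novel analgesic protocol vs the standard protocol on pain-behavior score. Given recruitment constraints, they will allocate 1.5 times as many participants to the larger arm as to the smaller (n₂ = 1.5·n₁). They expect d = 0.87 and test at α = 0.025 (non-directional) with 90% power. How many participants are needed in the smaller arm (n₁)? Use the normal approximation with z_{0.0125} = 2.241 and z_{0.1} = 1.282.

With allocation ratio k = n₂/n₁ = 1.5, Var(x̄₁−x̄₂) = σ²(1/n₁ + 1/(k·n₁)) = σ²·(k+1)/(k·n₁).
So n₁ = (1 + 1/k)·((z_{α/2} + z_β)/d)² = 1.667 × (3.523/0.87)².
n₁ = 1.667 × 16.40 = 27.3.
Round up: n₁ = 28, giving n₂ = 1.5 × 28 = 42.

n₁ = 28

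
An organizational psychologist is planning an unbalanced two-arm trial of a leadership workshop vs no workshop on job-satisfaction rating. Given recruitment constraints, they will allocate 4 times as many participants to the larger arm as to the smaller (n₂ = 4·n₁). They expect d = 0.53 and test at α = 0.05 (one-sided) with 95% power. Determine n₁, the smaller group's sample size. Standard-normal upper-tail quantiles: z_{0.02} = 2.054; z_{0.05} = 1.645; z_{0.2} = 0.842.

n₁ = 49

With allocation ratio k = n₂/n₁ = 4, Var(x̄₁−x̄₂) = σ²(1/n₁ + 1/(k·n₁)) = σ²·(k+1)/(k·n₁).
So n₁ = (1 + 1/k)·((z_{α} + z_β)/d)² = 1.250 × (3.290/0.53)².
n₁ = 1.250 × 38.53 = 48.2.
Round up: n₁ = 49, giving n₂ = 4 × 49 = 196.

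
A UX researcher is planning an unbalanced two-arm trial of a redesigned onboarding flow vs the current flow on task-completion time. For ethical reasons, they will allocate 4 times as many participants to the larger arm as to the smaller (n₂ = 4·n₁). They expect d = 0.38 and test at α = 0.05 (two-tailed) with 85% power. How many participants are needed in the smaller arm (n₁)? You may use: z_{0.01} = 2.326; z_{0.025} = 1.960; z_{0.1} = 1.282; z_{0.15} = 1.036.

With allocation ratio k = n₂/n₁ = 4, Var(x̄₁−x̄₂) = σ²(1/n₁ + 1/(k·n₁)) = σ²·(k+1)/(k·n₁).
So n₁ = (1 + 1/k)·((z_{α/2} + z_β)/d)² = 1.250 × (2.996/0.38)².
n₁ = 1.250 × 62.16 = 77.7.
Round up: n₁ = 78, giving n₂ = 4 × 78 = 312.

n₁ = 78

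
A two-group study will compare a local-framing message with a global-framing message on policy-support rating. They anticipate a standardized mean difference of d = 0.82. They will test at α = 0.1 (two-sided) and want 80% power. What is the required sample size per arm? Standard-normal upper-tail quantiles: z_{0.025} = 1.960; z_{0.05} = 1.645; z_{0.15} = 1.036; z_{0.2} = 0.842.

n = 19 per group

For two independent groups with equal n: n = 2·((z_{α/2} + z_β) / d)².
z_{α/2} + z_β = 1.645 + 0.842 = 2.487.
n = 2 × (2.487 / 0.82)² = 2 × 3.033² = 2 × 9.20 = 18.4.
Round up to the next whole participant.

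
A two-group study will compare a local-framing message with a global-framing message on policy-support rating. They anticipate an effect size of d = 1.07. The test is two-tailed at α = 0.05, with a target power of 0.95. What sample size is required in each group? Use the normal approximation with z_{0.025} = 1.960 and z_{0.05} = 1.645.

n = 23 per group

For two independent groups with equal n: n = 2·((z_{α/2} + z_β) / d)².
z_{α/2} + z_β = 1.960 + 1.645 = 3.605.
n = 2 × (3.605 / 1.07)² = 2 × 3.369² = 2 × 11.35 = 22.7.
Round up to the next whole participant.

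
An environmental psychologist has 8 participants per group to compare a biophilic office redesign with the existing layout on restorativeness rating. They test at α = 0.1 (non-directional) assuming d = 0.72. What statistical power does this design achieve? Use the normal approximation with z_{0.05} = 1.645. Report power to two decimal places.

power ≈ 0.42

For two equal groups, power = Φ(d·√(n/2) − z_{α/2}).
d·√(n/2) = 0.72 × √(8/2) = 0.72 × 2.000 = 1.440.
z_β = 1.440 − 1.645 = -0.205.
Power = Φ(-0.205) = 0.419.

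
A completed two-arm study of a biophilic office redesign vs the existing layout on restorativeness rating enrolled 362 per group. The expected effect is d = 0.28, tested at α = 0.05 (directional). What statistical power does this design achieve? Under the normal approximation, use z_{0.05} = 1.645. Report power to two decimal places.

power ≈ 0.98

For two equal groups, power = Φ(d·√(n/2) − z_{α}).
d·√(n/2) = 0.28 × √(362/2) = 0.28 × 13.454 = 3.767.
z_β = 3.767 − 1.645 = 2.122.
Power = Φ(2.122) = 0.983.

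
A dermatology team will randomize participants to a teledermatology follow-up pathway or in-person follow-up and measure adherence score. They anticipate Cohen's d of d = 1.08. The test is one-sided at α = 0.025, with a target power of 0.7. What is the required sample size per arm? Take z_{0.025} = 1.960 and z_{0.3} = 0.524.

n = 11 per group

For two independent groups with equal n: n = 2·((z_{α} + z_β) / d)².
z_{α} + z_β = 1.960 + 0.524 = 2.484.
n = 2 × (2.484 / 1.08)² = 2 × 2.300² = 2 × 5.29 = 10.6.
Round up to the next whole participant.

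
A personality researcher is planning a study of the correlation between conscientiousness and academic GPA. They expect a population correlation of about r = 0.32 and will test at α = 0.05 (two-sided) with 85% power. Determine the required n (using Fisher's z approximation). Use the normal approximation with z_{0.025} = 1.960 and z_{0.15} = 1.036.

n = 85

Fisher's z: C = ½·ln((1+r)/(1−r)) = ½·ln(1.9412) = 0.3316.
n = ((z_{α/2} + z_β)/C)² + 3.
(1.960 + 1.036) / 0.3316 = 2.996 / 0.3316 = 9.035.
n = 9.035² + 3 = 81.63 + 3 = 84.6.
Round up.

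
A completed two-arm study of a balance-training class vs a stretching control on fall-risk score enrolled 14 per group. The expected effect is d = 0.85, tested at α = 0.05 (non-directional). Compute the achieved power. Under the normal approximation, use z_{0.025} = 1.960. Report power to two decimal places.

power ≈ 0.61

For two equal groups, power = Φ(d·√(n/2) − z_{α/2}).
d·√(n/2) = 0.85 × √(14/2) = 0.85 × 2.646 = 2.249.
z_β = 2.249 − 1.960 = 0.289.
Power = Φ(0.289) = 0.614.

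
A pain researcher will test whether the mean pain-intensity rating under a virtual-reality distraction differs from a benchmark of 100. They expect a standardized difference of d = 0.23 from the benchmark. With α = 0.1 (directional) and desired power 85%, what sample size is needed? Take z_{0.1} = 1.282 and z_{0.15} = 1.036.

For a one-sample test: n = ((z_{α} + z_β) / d)².
z_{α} + z_β = 1.282 + 1.036 = 2.318.
n = (2.318 / 0.23)² = 10.078² = 101.57.
Round up.

n = 102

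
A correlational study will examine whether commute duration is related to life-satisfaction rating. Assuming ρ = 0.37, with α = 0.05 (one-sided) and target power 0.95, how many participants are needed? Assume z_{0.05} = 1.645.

n = 75

Fisher's z: C = ½·ln((1+r)/(1−r)) = ½·ln(2.1746) = 0.3884.
n = ((z_{α} + z_β)/C)² + 3.
(1.645 + 1.645) / 0.3884 = 3.290 / 0.3884 = 8.471.
n = 8.471² + 3 = 71.75 + 3 = 74.8.
Round up.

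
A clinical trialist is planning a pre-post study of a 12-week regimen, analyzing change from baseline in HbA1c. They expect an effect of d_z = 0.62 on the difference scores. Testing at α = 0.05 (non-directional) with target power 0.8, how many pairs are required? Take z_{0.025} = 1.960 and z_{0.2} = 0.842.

n = 21 pairs

For a paired (one-sample on differences) test: n = ((z_{α/2} + z_β) / d)².
z_{α/2} + z_β = 1.960 + 0.842 = 2.802.
n = (2.802 / 0.62)² = 4.519² = 20.42.
Round up.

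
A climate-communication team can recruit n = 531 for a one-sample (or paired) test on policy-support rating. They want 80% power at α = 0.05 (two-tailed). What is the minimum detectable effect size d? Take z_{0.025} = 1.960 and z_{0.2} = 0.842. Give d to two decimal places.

d_min ≈ 0.12

For a single sample (or paired design) of n = 531: d_min = (z_{α/2} + z_β)/√n.
z-sum = 1.960 + 0.842 = 2.802.
d_min = 2.802 / √531 = 2.802 / 23.043 = 0.122.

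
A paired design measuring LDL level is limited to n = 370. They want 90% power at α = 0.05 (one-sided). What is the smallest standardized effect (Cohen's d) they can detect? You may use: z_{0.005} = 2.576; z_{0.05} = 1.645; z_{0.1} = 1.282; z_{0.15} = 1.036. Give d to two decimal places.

d_min ≈ 0.15

For a single sample (or paired design) of n = 370: d_min = (z_{α} + z_β)/√n.
z-sum = 1.645 + 1.282 = 2.927.
d_min = 2.927 / √370 = 2.927 / 19.235 = 0.152.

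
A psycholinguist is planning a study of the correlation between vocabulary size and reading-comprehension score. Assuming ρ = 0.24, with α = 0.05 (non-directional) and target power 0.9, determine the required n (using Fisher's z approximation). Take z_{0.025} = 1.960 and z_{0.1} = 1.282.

n = 179

Fisher's z: C = ½·ln((1+r)/(1−r)) = ½·ln(1.6316) = 0.2448.
n = ((z_{α/2} + z_β)/C)² + 3.
(1.960 + 1.282) / 0.2448 = 3.242 / 0.2448 = 13.243.
n = 13.243² + 3 = 175.39 + 3 = 178.4.
Round up.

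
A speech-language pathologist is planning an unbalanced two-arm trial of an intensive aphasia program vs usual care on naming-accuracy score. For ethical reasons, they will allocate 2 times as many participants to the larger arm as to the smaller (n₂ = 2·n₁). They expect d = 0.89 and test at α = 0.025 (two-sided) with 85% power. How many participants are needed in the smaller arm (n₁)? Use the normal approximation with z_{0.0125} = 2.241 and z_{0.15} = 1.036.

n₁ = 21

With allocation ratio k = n₂/n₁ = 2, Var(x̄₁−x̄₂) = σ²(1/n₁ + 1/(k·n₁)) = σ²·(k+1)/(k·n₁).
So n₁ = (1 + 1/k)·((z_{α/2} + z_β)/d)² = 1.500 × (3.277/0.89)².
n₁ = 1.500 × 13.56 = 20.3.
Round up: n₁ = 21, giving n₂ = 2 × 21 = 42.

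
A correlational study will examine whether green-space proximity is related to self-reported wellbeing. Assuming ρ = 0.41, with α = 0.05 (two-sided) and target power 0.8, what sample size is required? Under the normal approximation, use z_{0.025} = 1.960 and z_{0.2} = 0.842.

Fisher's z: C = ½·ln((1+r)/(1−r)) = ½·ln(2.3898) = 0.4356.
n = ((z_{α/2} + z_β)/C)² + 3.
(1.960 + 0.842) / 0.4356 = 2.802 / 0.4356 = 6.433.
n = 6.433² + 3 = 41.38 + 3 = 44.4.
Round up.

n = 45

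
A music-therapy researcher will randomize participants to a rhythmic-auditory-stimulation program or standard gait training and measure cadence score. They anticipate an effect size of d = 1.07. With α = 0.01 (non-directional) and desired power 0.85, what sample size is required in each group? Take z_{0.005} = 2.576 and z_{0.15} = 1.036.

n = 23 per group

For two independent groups with equal n: n = 2·((z_{α/2} + z_β) / d)².
z_{α/2} + z_β = 2.576 + 1.036 = 3.612.
n = 2 × (3.612 / 1.07)² = 2 × 3.376² = 2 × 11.40 = 22.8.
Round up to the next whole participant.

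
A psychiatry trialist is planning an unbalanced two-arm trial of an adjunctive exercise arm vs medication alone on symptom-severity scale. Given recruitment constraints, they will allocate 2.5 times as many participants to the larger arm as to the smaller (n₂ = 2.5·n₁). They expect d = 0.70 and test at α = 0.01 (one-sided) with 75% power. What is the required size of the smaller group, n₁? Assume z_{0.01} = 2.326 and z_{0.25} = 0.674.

With allocation ratio k = n₂/n₁ = 2.5, Var(x̄₁−x̄₂) = σ²(1/n₁ + 1/(k·n₁)) = σ²·(k+1)/(k·n₁).
So n₁ = (1 + 1/k)·((z_{α} + z_β)/d)² = 1.400 × (3.000/0.70)².
n₁ = 1.400 × 18.37 = 25.7.
Round up: n₁ = 26, giving n₂ = 2.5 × 26 = 65.

n₁ = 26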